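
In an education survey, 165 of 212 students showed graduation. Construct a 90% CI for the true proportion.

p̂ = 0.778. CI = p̂ ± z*√(p̂(1-p̂)/n) = (0.731, 0.825)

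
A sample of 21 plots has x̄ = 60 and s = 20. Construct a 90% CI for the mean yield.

CI = x̄ ± t*(s/√n) = 60 ± 1.725(20/√21) = (52.47, 67.53)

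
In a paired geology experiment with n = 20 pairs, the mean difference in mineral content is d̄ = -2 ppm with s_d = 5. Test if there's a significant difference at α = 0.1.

t = d̄/(s_d/√n) = -2/(5/√20) = -1.789. df = 19, critical t = ±1.729. Reject H₀.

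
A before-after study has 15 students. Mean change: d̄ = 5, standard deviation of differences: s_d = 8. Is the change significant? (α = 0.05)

t = d̄/(s_d/√n) = 5/(8/√15) = 2.421. df = 14, critical t = ±2.145. Reject H₀.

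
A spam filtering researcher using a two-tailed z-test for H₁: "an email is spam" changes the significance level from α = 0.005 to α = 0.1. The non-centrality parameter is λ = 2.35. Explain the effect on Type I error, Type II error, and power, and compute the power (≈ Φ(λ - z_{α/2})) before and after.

Increasing α from 0.005 to 0.1:
• Type I error rate increases (α is the Type I rate by definition).
• Critical value moves from z_{α/2} = 2.807 to 1.645, so power = Φ(λ - z_{α/2}) goes from Φ(2.35 - 2.807) = 0.324 to Φ(2.35 - 1.645) = 0.76.
• Type II error rate β = 1 - power therefore decreases (0.676 → 0.24).
Appropriate when false negatives are costly — here, a spam email lands in the inbox.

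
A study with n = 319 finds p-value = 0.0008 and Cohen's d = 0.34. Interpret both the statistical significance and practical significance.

Statistically significant (p = 0.0008 < 0.05). Cohen's d = 0.34 indicates a small effect size. Both statistical and practical significance should be considered.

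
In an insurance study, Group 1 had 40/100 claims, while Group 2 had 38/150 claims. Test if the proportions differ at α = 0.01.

p̂₁ = 0.4, p̂₂ = 0.253, pooled p̂ = 0.312. z = 2.452. Critical: ±2.576. Fail to reject H₀.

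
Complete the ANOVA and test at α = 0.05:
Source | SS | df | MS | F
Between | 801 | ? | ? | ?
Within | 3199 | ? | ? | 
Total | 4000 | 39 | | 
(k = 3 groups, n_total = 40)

df_between = 2, df_within = 37. MS_between = 400.5, MS_within = 86.46. F = 4.632, F_crit ≈ 3.252. Reject H₀.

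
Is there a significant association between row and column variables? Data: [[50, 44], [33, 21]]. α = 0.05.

χ² = 0.873. df = 1, critical = 3.841. Fail to reject H₀. No evidence of dependence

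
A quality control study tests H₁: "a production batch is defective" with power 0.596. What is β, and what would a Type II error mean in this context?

β = 1 - power = 1 - 0.596 = 0.404. A Type II error is failing to reject H₀ when H₀ is false (false negative) — here, failing to conclude that a production batch is defective when in fact it is true. Consequence: shipping a defective batch — faulty products reach customers.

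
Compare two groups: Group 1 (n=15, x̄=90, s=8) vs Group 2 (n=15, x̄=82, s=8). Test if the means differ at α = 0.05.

Pooled sp = 8.0. t = 2.739, df = 28. Critical t = ±2.048. Reject H₀.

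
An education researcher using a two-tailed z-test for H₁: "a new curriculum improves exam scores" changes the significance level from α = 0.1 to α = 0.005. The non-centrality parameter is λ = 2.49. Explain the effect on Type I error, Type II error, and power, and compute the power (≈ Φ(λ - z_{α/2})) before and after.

Decreasing α from 0.1 to 0.005:
• Type I error rate decreases (α is the Type I rate by definition).
• Critical value moves from z_{α/2} = 1.645 to 2.807, so power = Φ(λ - z_{α/2}) goes from Φ(2.49 - 1.645) = 0.801 to Φ(2.49 - 2.807) = 0.376.
• Type II error rate β = 1 - power therefore increases (0.199 → 0.624).
Appropriate when false positives are costly — here, adopting a curriculum that gives no real benefit — disruption for nothing.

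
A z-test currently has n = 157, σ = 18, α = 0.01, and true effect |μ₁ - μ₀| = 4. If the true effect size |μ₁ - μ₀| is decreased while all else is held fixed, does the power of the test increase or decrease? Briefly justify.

Power decreases: a smaller true effect decreases the non-centrality λ = |μ₁ - μ₀|/(σ/√n).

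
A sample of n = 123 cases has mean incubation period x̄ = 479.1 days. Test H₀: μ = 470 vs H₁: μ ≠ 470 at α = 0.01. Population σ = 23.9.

z = (x̄ - μ₀)/(σ/√n) = (479.1 - 470)/(23.9/√123) = 4.223. Critical value: ±2.576. Since |4.223| > 2.576, Reject H₀.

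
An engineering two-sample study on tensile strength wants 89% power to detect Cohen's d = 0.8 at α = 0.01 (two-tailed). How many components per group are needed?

z_{α/2} = 2.576, z_β = Φ⁻¹(0.89) = 1.227. For large effect (d = 0.8): n per group = 2(z_{α/2} + z_β)²/d² = 2(2.576 + 1.227)²/0.8² = 45.2 → 46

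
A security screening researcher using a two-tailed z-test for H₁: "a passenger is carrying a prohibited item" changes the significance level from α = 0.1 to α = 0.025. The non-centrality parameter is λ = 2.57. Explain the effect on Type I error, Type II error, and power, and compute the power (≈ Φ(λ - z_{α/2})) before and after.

Decreasing α from 0.1 to 0.025:
• Type I error rate decreases (α is the Type I rate by definition).
• Critical value moves from z_{α/2} = 1.645 to 2.241, so power = Φ(λ - z_{α/2}) goes from Φ(2.57 - 1.645) = 0.823 to Φ(2.57 - 2.241) = 0.629.
• Type II error rate β = 1 - power therefore increases (0.177 → 0.371).
Appropriate when false positives are costly — here, detaining an innocent passenger — delay and inconvenience.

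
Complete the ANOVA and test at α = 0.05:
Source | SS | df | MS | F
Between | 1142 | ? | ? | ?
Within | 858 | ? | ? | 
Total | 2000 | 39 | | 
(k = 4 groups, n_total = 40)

df_between = 3, df_within = 36. MS_between = 380.67, MS_within = 23.83. F = 15.972, F_crit ≈ 2.866. Reject H₀.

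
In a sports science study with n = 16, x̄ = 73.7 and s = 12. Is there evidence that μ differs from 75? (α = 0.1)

t = (x̄ - μ₀)/(s/√n) = (73.7 - 75)/(12/√16) = -0.433. df = 15, critical t = ±1.753. Fail to reject H₀.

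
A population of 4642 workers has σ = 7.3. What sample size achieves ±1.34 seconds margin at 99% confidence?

Without FPC: n₀ = (2.576×7.3/1.34)² = 196.937. With FPC: n = n₀N/(n₀+N-1) = 189.0 → n = 189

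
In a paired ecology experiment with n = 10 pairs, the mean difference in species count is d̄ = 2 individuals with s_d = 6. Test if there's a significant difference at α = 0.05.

t = d̄/(s_d/√n) = 2/(6/√10) = 1.054. df = 9, critical t = ±2.262. Fail to reject H₀.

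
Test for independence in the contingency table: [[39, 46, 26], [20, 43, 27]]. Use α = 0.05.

χ² = 4.089. df = 2, critical = 5.991. Fail to reject H₀. No evidence of dependence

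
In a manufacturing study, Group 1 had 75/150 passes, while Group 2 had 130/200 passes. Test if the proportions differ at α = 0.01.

p̂₁ = 0.5, p̂₂ = 0.65, pooled p̂ = 0.586. z = -2.819. Critical: ±2.576. Reject H₀.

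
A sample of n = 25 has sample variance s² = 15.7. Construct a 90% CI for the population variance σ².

df = 24. χ²_{0.05} = 36.415, χ²_{0.95} = 13.848. CI for σ² = ((n-1)s²/χ²_{α/2}, (n-1)s²/χ²_{1-α/2}) = (24·15.7/36.415, 24·15.7/13.848) = (10.35, 27.21)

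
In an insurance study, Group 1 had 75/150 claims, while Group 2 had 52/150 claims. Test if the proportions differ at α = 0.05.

p̂₁ = 0.5, p̂₂ = 0.347, pooled p̂ = 0.423. z = 2.688. Critical: ±1.96. Reject H₀.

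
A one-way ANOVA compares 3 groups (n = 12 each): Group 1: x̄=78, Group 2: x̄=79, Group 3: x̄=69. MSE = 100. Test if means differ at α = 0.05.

Grand mean = 75.33. SS_between = 728.0, MS_between = 364.0. F = 3.64, F_crit ≈ 3.285. Reject H₀.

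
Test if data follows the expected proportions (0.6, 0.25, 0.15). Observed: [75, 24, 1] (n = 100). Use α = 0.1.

Expected: [60.0, 25.0, 15.0]. χ² = 16.857. df = 2, critical = 4.605. Reject H₀.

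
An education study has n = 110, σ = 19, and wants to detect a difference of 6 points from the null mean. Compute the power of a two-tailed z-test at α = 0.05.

SE = σ/√n = 19/√110 = 1.812. Non-centrality λ = d/SE = 6/1.812 = 3.312. Power ≈ Φ(λ - z_{α/2}) = Φ(3.312 - 1.96) = Φ(1.352) = 0.912.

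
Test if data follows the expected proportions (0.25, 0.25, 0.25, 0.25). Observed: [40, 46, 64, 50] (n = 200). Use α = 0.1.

Expected: [50.0, 50.0, 50.0, 50.0]. χ² = 6.24. df = 3, critical = 6.251. Fail to reject H₀.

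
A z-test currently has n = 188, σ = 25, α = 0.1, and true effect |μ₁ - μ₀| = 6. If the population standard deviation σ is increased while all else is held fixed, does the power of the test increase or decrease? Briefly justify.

Power decreases: a larger σ inflates the standard error σ/√n, pulling the sampling distribution under H₁ back toward the critical value.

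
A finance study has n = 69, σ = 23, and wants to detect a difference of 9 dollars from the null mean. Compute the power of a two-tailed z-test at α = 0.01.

SE = σ/√n = 23/√69 = 2.769. Non-centrality λ = d/SE = 9/2.769 = 3.25. Power ≈ Φ(λ - z_{α/2}) = Φ(3.25 - 2.576) = Φ(0.674) = 0.75.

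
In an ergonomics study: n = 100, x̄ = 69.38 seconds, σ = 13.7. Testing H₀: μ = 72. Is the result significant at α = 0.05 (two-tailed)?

z = (69.38 - 72)/(13.7/√100) = -1.912. Since |z| ≤ 1.96, not significant at α = 0.05.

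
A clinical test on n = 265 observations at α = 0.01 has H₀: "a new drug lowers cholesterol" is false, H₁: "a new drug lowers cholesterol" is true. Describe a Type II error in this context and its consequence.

Type II error: failing to reject H₀ when it is false — concluding that a new drug lowers cholesterol is not supported when in fact it is. Consequence: shelving an effective drug — patients miss out on a treatment that would have helped.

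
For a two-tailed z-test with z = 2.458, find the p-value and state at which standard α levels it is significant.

p = 2·P(Z > |2.458|) = 2·(1 - Φ(2.458)) ≈ 0.014. Significant at α = 0.1; Significant at α = 0.05.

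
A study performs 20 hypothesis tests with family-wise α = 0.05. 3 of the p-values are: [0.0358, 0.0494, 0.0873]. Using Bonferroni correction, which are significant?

Bonferroni α = 0.05/20 = 0.0025. None of the given p-values are significant.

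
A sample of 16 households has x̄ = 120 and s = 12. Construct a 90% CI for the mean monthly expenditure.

CI = x̄ ± t*(s/√n) = 120 ± 1.753(12/√16) = (114.74, 125.26)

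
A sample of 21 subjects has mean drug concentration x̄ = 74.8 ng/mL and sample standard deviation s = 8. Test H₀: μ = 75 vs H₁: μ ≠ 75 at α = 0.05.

t = (x̄ - μ₀)/(s/√n) = (74.8 - 75)/(8/√21) = -0.115. df = 20, critical t = ±2.086. Fail to reject H₀.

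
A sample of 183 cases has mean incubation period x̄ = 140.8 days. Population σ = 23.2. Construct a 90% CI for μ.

CI = x̄ ± z*(σ/√n) = 140.8 ± 1.645(23.2/√183) = 140.8 ± 2.82 = (137.98, 143.62)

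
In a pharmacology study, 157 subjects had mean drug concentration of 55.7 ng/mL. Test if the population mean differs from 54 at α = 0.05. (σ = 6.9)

z = (x̄ - μ₀)/(σ/√n) = (55.7 - 54)/(6.9/√157) = 3.087. Critical value: ±1.96. Since |3.087| > 1.96, Reject H₀.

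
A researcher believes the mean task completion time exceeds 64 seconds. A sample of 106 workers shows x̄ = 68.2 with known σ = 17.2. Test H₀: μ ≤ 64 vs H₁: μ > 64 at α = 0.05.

z = 2.514. Critical value: 1.645. Reject H₀.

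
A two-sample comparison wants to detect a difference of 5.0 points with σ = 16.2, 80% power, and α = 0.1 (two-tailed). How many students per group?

n per group = 2(z_α/2 + z_β)²σ²/d² = 2×(1.645 + 0.84)²×16.2²/5.0² = 129.7 → n = 130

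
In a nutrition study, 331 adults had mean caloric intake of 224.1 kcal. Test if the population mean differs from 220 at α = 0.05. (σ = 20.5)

z = (x̄ - μ₀)/(σ/√n) = (224.1 - 220)/(20.5/√331) = 3.639. Critical value: ±1.96. Since |3.639| > 1.96, Reject H₀.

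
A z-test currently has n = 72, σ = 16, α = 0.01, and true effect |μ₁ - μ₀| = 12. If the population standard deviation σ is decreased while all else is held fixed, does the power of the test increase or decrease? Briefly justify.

Power increases: a smaller σ shrinks the standard error σ/√n, moving the sampling distribution under H₁ further from the critical value.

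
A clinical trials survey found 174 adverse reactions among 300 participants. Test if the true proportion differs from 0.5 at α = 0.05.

p̂ = 0.58, p₀ = 0.5. z = (p̂ - p₀)/√(p₀(1-p₀)/n) = 2.771. Critical: ±1.96. Reject H₀.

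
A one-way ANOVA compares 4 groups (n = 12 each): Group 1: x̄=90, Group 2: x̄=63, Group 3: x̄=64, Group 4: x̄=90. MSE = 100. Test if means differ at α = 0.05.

Grand mean = 76.75. SS_between = 8433.0, MS_between = 2811.0. F = 28.11, F_crit ≈ 2.816. Reject H₀.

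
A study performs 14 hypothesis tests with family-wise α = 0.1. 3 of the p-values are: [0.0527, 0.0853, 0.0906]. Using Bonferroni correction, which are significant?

Bonferroni α = 0.1/14 = 0.00714. None of the given p-values are significant.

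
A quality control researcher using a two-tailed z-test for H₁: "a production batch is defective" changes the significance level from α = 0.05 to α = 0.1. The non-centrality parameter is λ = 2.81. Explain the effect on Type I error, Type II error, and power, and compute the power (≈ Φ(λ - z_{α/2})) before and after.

Increasing α from 0.05 to 0.1:
• Type I error rate increases (α is the Type I rate by definition).
• Critical value moves from z_{α/2} = 1.96 to 1.645, so power = Φ(λ - z_{α/2}) goes from Φ(2.81 - 1.96) = 0.802 to Φ(2.81 - 1.645) = 0.878.
• Type II error rate β = 1 - power therefore decreases (0.198 → 0.122).
Appropriate when false negatives are costly — here, shipping a defective batch — faulty products reach customers.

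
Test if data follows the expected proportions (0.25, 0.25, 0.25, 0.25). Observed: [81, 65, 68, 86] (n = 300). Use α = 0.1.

Expected: [75.0, 75.0, 75.0, 75.0]. χ² = 4.08. df = 3, critical = 6.251. Fail to reject H₀.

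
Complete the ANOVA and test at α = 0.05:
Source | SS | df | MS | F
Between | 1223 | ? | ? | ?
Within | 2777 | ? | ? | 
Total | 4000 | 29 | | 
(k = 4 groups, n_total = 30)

df_between = 3, df_within = 26. MS_between = 407.67, MS_within = 106.81. F = 3.817, F_crit ≈ 2.975. Reject H₀.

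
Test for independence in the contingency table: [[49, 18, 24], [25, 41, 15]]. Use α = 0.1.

χ² = 18.307. df = 2, critical = 4.605. Reject H₀. Variables are dependent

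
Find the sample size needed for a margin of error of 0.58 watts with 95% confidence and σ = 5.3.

n = (z*σ/E)² = (1.96×5.3/0.58)² = 320.8 → n = 321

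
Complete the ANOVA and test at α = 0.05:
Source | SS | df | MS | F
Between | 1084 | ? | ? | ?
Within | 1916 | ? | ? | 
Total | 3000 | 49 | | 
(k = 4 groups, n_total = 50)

df_between = 3, df_within = 46. MS_between = 361.33, MS_within = 41.65. F = 8.675, F_crit ≈ 2.807. Reject H₀.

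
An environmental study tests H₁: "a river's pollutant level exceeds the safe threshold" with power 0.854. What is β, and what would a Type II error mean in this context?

β = 1 - power = 1 - 0.854 = 0.146. A Type II error is failing to reject H₀ when H₀ is false (false negative) — here, failing to conclude that a river's pollutant level exceeds the safe threshold when in fact it is true. Consequence: allowing unsafe pollution to continue.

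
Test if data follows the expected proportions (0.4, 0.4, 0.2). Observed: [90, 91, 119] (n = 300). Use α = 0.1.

Expected: [120.0, 120.0, 60.0]. χ² = 72.525. df = 2, critical = 4.605. Reject H₀.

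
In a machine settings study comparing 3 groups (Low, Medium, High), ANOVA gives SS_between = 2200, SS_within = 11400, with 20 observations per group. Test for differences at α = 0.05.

df_between = 2, df_within = 57. F = MS_between/MS_within = 1100.0/200.0 = 5.5. F_crit ≈ 3.159. Reject H₀. At least one mean differs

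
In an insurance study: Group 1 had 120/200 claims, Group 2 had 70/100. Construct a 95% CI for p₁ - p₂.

p̂₁ = 0.6, p̂₂ = 0.7. Difference = -0.1. CI = (-0.213, 0.013)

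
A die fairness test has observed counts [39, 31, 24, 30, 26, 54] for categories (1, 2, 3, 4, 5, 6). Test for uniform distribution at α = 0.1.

Expected = 34 each. χ² = Σ(O-E)²/E = 18.059. df = 5, critical value = 9.236. Reject H₀.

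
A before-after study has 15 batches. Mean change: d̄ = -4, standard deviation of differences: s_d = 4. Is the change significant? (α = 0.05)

t = d̄/(s_d/√n) = -4/(4/√15) = -3.873. df = 14, critical t = ±2.145. Reject H₀.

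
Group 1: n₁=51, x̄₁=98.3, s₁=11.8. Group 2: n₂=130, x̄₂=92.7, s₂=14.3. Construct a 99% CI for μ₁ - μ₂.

Difference = 5.6. SE = √(11.8²/51 + 14.3²/130) = 2.074. CI = (0.26, 10.94)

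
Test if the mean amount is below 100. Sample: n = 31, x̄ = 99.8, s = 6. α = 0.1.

t = (99.8 - 100)/(6/√31) = -0.186, df = 30. Critical t = -1.31. Fail to reject H₀.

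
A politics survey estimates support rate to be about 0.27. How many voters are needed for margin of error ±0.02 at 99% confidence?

n = z²p(1-p)/E² = 2.576²×0.27×0.73/0.02² = 3269.8 → n = 3270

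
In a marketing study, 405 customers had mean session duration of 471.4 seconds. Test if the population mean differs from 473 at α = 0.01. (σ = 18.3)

z = (x̄ - μ₀)/(σ/√n) = (471.4 - 473)/(18.3/√405) = -1.76. Critical value: ±2.576. Since |-1.76| ≤ 2.576, Fail to reject H₀.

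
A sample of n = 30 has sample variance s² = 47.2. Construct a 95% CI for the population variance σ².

df = 29. χ²_{0.025} = 45.722, χ²_{0.975} = 16.047. CI for σ² = ((n-1)s²/χ²_{α/2}, (n-1)s²/χ²_{1-α/2}) = (29·47.2/45.722, 29·47.2/16.047) = (29.94, 85.3)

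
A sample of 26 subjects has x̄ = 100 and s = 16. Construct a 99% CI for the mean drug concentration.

CI = x̄ ± t*(s/√n) = 100 ± 2.787(16/√26) = (91.25, 108.75)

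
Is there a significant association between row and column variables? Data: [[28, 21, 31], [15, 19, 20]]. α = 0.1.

χ² = 1.411. df = 2, critical = 4.605. Fail to reject H₀. No evidence of dependence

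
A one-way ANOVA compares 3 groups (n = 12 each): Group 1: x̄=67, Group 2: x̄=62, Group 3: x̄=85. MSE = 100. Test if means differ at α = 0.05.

Grand mean = 71.33. SS_between = 3512.0, MS_between = 1756.0. F = 17.56, F_crit ≈ 3.285. Reject H₀.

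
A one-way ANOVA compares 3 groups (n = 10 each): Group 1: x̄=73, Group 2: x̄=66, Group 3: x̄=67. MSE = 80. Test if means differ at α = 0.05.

Grand mean = 68.67. SS_between = 286.67, MS_between = 143.33. F = 1.792, F_crit ≈ 3.354. Fail to reject H₀.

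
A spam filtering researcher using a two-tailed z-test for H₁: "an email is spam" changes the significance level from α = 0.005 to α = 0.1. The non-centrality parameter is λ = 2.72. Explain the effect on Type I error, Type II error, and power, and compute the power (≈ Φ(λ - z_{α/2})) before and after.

Increasing α from 0.005 to 0.1:
• Type I error rate increases (α is the Type I rate by definition).
• Critical value moves from z_{α/2} = 2.807 to 1.645, so power = Φ(λ - z_{α/2}) goes from Φ(2.72 - 2.807) = 0.465 to Φ(2.72 - 1.645) = 0.859.
• Type II error rate β = 1 - power therefore decreases (0.535 → 0.141).
Appropriate when false negatives are costly — here, a spam email lands in the inbox.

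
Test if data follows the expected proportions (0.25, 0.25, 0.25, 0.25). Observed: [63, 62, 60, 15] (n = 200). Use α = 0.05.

Expected: [50.0, 50.0, 50.0, 50.0]. χ² = 32.76. df = 3, critical = 7.815. Reject H₀.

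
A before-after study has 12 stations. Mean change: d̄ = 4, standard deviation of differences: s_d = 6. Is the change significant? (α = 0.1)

t = d̄/(s_d/√n) = 4/(6/√12) = 2.309. df = 11, critical t = ±1.796. Reject H₀.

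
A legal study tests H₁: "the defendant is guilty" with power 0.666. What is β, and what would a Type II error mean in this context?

β = 1 - power = 1 - 0.666 = 0.334. A Type II error is failing to reject H₀ when H₀ is false (false negative) — here, failing to conclude that the defendant is guilty when in fact it is true. Consequence: acquitting a guilty person.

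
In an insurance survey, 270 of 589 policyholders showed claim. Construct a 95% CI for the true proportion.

p̂ = 0.458. CI = p̂ ± z*√(p̂(1-p̂)/n) = (0.418, 0.499)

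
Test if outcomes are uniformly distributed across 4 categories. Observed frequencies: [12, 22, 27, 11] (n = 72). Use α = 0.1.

Expected = 18 each. χ² = Σ(O-E)²/E = 10.111. df = 3, critical value = 6.251. Reject H₀.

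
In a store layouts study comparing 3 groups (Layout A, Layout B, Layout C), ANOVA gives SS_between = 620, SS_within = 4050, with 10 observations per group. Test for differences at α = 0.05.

df_between = 2, df_within = 27. F = MS_between/MS_within = 310.0/150.0 = 2.067. F_crit ≈ 3.354. Fail to reject H₀.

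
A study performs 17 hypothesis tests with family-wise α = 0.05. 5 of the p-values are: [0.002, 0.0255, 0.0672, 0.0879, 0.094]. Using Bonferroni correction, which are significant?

Bonferroni α = 0.05/17 = 0.00294. Significant p-values: [0.002]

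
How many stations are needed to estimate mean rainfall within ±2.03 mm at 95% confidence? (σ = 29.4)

n = (z*σ/E)² = (1.96×29.4/2.03)² = 805.8 → n = 806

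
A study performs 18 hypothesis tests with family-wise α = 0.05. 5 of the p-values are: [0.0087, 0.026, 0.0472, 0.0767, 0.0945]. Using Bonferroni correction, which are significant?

Bonferroni α = 0.05/18 = 0.00278. None of the given p-values are significant.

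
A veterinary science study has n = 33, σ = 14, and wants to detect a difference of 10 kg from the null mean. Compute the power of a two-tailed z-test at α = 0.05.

SE = σ/√n = 14/√33 = 2.437. Non-centrality λ = d/SE = 10/2.437 = 4.103. Power ≈ Φ(λ - z_{α/2}) = Φ(4.103 - 1.96) = Φ(2.143) = 0.984.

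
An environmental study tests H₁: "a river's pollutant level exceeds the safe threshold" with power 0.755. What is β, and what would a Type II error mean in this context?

β = 1 - power = 1 - 0.755 = 0.245. A Type II error is failing to reject H₀ when H₀ is false (false negative) — here, failing to conclude that a river's pollutant level exceeds the safe threshold when in fact it is true. Consequence: allowing unsafe pollution to continue.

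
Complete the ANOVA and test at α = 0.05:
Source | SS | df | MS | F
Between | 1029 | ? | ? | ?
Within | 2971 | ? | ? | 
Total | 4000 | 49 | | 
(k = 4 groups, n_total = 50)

df_between = 3, df_within = 46. MS_between = 343.0, MS_within = 64.59. F = 5.311, F_crit ≈ 2.807. Reject H₀.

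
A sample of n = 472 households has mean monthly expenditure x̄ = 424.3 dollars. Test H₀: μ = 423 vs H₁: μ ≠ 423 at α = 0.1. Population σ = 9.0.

z = (x̄ - μ₀)/(σ/√n) = (424.3 - 423)/(9.0/√472) = 3.138. Critical value: ±1.645. Since |3.138| > 1.645, Reject H₀.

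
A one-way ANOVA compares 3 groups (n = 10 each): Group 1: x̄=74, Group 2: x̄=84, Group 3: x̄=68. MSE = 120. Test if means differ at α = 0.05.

Grand mean = 75.33. SS_between = 1306.67, MS_between = 653.33. F = 5.444, F_crit ≈ 3.354. Reject H₀.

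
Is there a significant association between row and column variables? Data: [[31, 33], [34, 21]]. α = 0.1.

χ² = 2.137. df = 1, critical = 2.706. Fail to reject H₀. No evidence of dependence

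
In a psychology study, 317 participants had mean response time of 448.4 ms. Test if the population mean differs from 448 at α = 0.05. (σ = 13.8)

z = (x̄ - μ₀)/(σ/√n) = (448.4 - 448)/(13.8/√317) = 0.516. Critical value: ±1.96. Since |0.516| ≤ 1.96, Fail to reject H₀.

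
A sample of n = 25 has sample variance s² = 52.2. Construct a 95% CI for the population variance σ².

df = 24. χ²_{0.025} = 39.364, χ²_{0.975} = 12.401. CI for σ² = ((n-1)s²/χ²_{α/2}, (n-1)s²/χ²_{1-α/2}) = (24·52.2/39.364, 24·52.2/12.401) = (31.83, 101.02)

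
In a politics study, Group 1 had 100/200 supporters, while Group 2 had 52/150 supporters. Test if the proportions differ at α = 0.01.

p̂₁ = 0.5, p̂₂ = 0.347, pooled p̂ = 0.434. z = 2.864. Critical: ±2.576. Reject H₀.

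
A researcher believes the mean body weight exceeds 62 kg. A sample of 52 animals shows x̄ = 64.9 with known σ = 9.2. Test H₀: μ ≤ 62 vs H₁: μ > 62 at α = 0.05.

z = 2.273. Critical value: 1.645. Reject H₀.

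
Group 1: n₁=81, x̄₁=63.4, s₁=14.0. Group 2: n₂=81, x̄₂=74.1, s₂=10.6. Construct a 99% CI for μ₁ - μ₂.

Difference = -10.7. SE = √(14.0²/81 + 10.6²/81) = 1.951. CI = (-15.73, -5.67)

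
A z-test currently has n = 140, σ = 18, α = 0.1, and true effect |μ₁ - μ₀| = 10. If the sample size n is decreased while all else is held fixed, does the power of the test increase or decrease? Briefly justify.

Power decreases: a smaller n inflates the standard error σ/√n, pulling the sampling distribution under H₁ back toward the critical value.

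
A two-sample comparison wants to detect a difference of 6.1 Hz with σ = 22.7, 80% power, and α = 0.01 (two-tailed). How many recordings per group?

n per group = 2(z_α/2 + z_β)²σ²/d² = 2×(2.576 + 0.84)²×22.7²/6.1² = 323.2 → n = 324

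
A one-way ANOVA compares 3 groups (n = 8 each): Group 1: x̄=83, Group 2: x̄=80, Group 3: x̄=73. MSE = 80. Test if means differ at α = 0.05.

Grand mean = 78.67. SS_between = 421.33, MS_between = 210.67. F = 2.633, F_crit ≈ 3.467. Fail to reject H₀.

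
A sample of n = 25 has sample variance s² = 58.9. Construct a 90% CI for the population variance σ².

df = 24. χ²_{0.05} = 36.415, χ²_{0.95} = 13.848. CI for σ² = ((n-1)s²/χ²_{α/2}, (n-1)s²/χ²_{1-α/2}) = (24·58.9/36.415, 24·58.9/13.848) = (38.82, 102.08)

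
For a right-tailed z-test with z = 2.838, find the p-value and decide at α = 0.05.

p = P(Z > 2.838) = 1 - Φ(2.838) ≈ 0.0023. Since p < 0.05, reject H₀ (significant) at α = 0.05.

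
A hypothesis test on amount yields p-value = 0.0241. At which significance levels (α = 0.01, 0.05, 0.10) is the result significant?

p = 0.0241. Significant at: α = 0.05, 0.1.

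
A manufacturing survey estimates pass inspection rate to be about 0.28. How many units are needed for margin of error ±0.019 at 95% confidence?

n = z²p(1-p)/E² = 1.96²×0.28×0.72/0.019² = 2145.3 → n = 2146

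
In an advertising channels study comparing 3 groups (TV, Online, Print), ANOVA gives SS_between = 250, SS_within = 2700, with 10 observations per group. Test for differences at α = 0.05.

df_between = 2, df_within = 27. F = MS_between/MS_within = 125.0/100.0 = 1.25. F_crit ≈ 3.354. Fail to reject H₀.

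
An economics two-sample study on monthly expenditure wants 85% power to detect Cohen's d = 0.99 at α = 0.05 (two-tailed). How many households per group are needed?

z_{α/2} = 1.96, z_β = Φ⁻¹(0.85) = 1.036. For large effect (d = 0.99): n per group = 2(z_{α/2} + z_β)²/d² = 2(1.96 + 1.036)²/0.99² = 18.3 → 19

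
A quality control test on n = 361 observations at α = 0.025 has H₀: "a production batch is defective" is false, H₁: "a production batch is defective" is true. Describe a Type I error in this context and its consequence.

Type I error: rejecting H₀ when it is true — concluding that a production batch is defective when in fact it is not. Consequence: scrapping a good batch — wasted material and cost for no reason.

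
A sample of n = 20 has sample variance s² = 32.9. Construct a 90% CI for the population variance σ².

df = 19. χ²_{0.05} = 30.144, χ²_{0.95} = 10.117. CI for σ² = ((n-1)s²/χ²_{α/2}, (n-1)s²/χ²_{1-α/2}) = (19·32.9/30.144, 19·32.9/10.117) = (20.74, 61.79)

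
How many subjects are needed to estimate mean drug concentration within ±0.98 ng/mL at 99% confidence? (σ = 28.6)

n = (z*σ/E)² = (2.576×28.6/0.98)² = 5651.6 → n = 5652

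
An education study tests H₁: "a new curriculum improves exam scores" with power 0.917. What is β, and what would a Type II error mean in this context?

β = 1 - power = 1 - 0.917 = 0.083. A Type II error is failing to reject H₀ when H₀ is false (false negative) — here, failing to conclude that a new curriculum improves exam scores when in fact it is true. Consequence: keeping the old curriculum when the new one would have helped students.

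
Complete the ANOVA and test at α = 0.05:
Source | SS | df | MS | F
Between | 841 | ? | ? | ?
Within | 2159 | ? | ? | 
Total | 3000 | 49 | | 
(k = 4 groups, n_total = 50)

df_between = 3, df_within = 46. MS_between = 280.33, MS_within = 46.93. F = 5.973, F_crit ≈ 2.807. Reject H₀.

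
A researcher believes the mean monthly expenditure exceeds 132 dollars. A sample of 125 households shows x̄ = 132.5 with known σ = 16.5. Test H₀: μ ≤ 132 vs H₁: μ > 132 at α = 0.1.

z = 0.339. Critical value: 1.28. Fail to reject H₀.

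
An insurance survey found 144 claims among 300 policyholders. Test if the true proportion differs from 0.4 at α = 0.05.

p̂ = 0.48, p₀ = 0.4. z = (p̂ - p₀)/√(p₀(1-p₀)/n) = 2.828. Critical: ±1.96. Reject H₀.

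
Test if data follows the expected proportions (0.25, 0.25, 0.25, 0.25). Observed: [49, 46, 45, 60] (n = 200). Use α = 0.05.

Expected: [50.0, 50.0, 50.0, 50.0]. χ² = 2.84. df = 3, critical = 7.815. Fail to reject H₀.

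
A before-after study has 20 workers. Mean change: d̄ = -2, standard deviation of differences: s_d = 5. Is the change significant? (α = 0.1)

t = d̄/(s_d/√n) = -2/(5/√20) = -1.789. df = 19, critical t = ±1.729. Reject H₀.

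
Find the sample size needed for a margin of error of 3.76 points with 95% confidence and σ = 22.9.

n = (z*σ/E)² = (1.96×22.9/3.76)² = 142.5 → n = 143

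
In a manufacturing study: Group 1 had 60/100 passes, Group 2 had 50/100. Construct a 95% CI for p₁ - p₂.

p̂₁ = 0.6, p̂₂ = 0.5. Difference = 0.1. CI = (-0.037, 0.237)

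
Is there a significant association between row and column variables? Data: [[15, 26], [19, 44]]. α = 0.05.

χ² = 0.466. df = 1, critical = 3.841. Fail to reject H₀. No evidence of dependence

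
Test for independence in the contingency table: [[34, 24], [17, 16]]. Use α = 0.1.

χ² = 0.431. df = 1, critical = 2.706. Fail to reject H₀. No evidence of dependence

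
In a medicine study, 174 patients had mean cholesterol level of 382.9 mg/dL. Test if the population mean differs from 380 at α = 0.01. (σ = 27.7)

z = (x̄ - μ₀)/(σ/√n) = (382.9 - 380)/(27.7/√174) = 1.381. Critical value: ±2.576. Since |1.381| ≤ 2.576, Fail to reject H₀.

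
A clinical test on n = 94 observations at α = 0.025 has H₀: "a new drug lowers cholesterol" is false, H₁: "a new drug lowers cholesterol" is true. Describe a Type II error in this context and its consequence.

Type II error: failing to reject H₀ when it is false — concluding that a new drug lowers cholesterol is not supported when in fact it is. Consequence: shelving an effective drug — patients miss out on a treatment that would have helped.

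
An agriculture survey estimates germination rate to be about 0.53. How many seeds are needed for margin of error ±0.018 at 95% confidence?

n = z²p(1-p)/E² = 1.96²×0.53×0.47/0.018² = 2953.5 → n = 2954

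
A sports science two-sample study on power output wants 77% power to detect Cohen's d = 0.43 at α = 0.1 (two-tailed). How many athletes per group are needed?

z_{α/2} = 1.645, z_β = Φ⁻¹(0.77) = 0.739. For small effect (d = 0.43): n per group = 2(z_{α/2} + z_β)²/d² = 2(1.645 + 0.739)²/0.43² = 61.5 → 62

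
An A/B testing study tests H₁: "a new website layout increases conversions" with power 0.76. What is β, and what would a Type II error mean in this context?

β = 1 - power = 1 - 0.76 = 0.24. A Type II error is failing to reject H₀ when H₀ is false (false negative) — here, failing to conclude that a new website layout increases conversions when in fact it is true. Consequence: discarding a layout that would have improved conversions — lost revenue.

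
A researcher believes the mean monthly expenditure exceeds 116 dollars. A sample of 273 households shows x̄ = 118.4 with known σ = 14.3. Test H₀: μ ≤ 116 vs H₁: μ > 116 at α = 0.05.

z = 2.773. Critical value: 1.645. Reject H₀.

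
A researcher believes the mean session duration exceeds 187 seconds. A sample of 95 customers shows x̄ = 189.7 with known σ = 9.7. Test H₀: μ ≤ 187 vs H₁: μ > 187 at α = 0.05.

z = 2.713. Critical value: 1.645. Reject H₀.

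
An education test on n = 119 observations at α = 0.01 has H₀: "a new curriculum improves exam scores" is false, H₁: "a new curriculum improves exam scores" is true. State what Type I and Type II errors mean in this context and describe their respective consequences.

Type I (false positive): concluding that a new curriculum improves exam scores when it is not — adopting a curriculum that gives no real benefit — disruption for nothing. Type II (false negative): failing to conclude that a new curriculum improves exam scores when it is — keeping the old curriculum when the new one would have helped students. Which is costlier depends on domain priorities and is a judgement call rather than a statistical fact.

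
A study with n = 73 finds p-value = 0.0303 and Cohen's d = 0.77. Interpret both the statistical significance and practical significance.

Statistically significant (p = 0.0303 < 0.05). Cohen's d = 0.77 indicates a medium effect size. Both statistical and practical significance should be considered.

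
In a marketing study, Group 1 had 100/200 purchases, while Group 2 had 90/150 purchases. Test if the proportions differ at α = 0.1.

p̂₁ = 0.5, p̂₂ = 0.6, pooled p̂ = 0.543. z = -1.858. Critical: ±1.645. Reject H₀.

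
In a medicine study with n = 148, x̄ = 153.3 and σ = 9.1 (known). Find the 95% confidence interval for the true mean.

CI = x̄ ± z*(σ/√n) = 153.3 ± 1.96(9.1/√148) = 153.3 ± 1.47 = (151.83, 154.77)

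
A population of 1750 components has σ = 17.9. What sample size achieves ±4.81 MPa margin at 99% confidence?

Without FPC: n₀ = (2.576×17.9/4.81)² = 91.898. With FPC: n = n₀N/(n₀+N-1) = 87.4 → n = 88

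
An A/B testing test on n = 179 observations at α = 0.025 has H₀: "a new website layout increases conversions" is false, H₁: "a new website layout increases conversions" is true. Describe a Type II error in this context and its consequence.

Type II error: failing to reject H₀ when it is false — concluding that a new website layout increases conversions is not supported when in fact it is. Consequence: discarding a layout that would have improved conversions — lost revenue.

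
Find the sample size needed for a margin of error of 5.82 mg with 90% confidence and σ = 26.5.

n = (z*σ/E)² = (1.645×26.5/5.82)² = 56.1 → n = 57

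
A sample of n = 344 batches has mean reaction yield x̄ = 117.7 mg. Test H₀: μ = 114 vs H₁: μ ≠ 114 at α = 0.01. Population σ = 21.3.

z = (x̄ - μ₀)/(σ/√n) = (117.7 - 114)/(21.3/√344) = 3.222. Critical value: ±2.576. Since |3.222| > 2.576, Reject H₀.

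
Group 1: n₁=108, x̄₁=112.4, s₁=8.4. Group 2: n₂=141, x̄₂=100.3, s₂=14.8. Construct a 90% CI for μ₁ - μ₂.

Difference = 12.1. SE = √(8.4²/108 + 14.8²/141) = 1.486. CI = (9.66, 14.54)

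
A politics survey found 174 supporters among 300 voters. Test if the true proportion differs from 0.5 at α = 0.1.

p̂ = 0.58, p₀ = 0.5. z = (p̂ - p₀)/√(p₀(1-p₀)/n) = 2.771. Critical: ±1.645. Reject H₀.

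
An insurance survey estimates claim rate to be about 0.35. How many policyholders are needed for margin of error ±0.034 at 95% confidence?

n = z²p(1-p)/E² = 1.96²×0.35×0.65/0.034² = 756.02 → n = 757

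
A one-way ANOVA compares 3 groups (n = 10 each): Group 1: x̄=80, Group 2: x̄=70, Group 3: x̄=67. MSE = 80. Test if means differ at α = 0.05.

Grand mean = 72.33. SS_between = 926.67, MS_between = 463.33. F = 5.792, F_crit ≈ 3.354. Reject H₀.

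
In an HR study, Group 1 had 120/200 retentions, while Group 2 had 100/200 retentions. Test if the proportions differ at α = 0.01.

p̂₁ = 0.6, p̂₂ = 0.5, pooled p̂ = 0.55. z = 2.01. Critical: ±2.576. Fail to reject H₀.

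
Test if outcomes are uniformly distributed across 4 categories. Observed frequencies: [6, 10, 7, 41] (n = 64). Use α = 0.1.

Expected = 16 each. χ² = Σ(O-E)²/E = 52.625. df = 3, critical value = 6.251. Reject H₀.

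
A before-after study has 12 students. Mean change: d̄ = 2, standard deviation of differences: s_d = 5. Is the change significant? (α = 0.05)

t = d̄/(s_d/√n) = 2/(5/√12) = 1.386. df = 11, critical t = ±2.201. Fail to reject H₀.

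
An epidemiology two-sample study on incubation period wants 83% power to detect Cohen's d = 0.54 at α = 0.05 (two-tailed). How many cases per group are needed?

z_{α/2} = 1.96, z_β = Φ⁻¹(0.83) = 0.954. For medium effect (d = 0.54): n per group = 2(z_{α/2} + z_β)²/d² = 2(1.96 + 0.954)²/0.54² = 58.2 → 59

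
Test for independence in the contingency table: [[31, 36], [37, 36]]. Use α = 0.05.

χ² = 0.273. df = 1, critical = 3.841. Fail to reject H₀. No evidence of dependence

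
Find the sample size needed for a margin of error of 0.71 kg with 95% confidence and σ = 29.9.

n = (z*σ/E)² = (1.96×29.9/0.71)² = 6813.0 → n = 6813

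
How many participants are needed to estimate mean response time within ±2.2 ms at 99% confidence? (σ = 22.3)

n = (z*σ/E)² = (2.576×22.3/2.2)² = 681.8 → n = 682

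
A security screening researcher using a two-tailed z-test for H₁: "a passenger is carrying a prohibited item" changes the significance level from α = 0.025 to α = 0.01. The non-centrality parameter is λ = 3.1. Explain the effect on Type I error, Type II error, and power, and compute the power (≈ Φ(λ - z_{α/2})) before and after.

Decreasing α from 0.025 to 0.01:
• Type I error rate decreases (α is the Type I rate by definition).
• Critical value moves from z_{α/2} = 2.241 to 2.576, so power = Φ(λ - z_{α/2}) goes from Φ(3.1 - 2.241) = 0.805 to Φ(3.1 - 2.576) = 0.7.
• Type II error rate β = 1 - power therefore increases (0.195 → 0.3).
Appropriate when false positives are costly — here, detaining an innocent passenger — delay and inconvenience.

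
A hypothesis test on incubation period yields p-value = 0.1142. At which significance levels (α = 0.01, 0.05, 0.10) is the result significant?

p = 0.1142. Not significant at any of the given levels.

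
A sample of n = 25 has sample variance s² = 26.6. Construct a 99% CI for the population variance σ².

df = 24. χ²_{0.005} = 45.559, χ²_{0.995} = 9.886. CI for σ² = ((n-1)s²/χ²_{α/2}, (n-1)s²/χ²_{1-α/2}) = (24·26.6/45.559, 24·26.6/9.886) = (14.01, 64.58)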